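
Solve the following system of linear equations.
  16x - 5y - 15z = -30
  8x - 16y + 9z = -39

infinitely many solutions

Row-reduce:
R1 ← R1 / (16).
R2 ← R2 − 8·R1.
R2 ← R2 / (-27/2).
R1 ← R1 + 5/16·R2.
Rank is 2 with 3 unknowns, leaving z free.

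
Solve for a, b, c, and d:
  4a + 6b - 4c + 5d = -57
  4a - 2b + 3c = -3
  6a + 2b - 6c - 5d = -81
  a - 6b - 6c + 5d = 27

a = -6, b = -6, c = 3, d = 3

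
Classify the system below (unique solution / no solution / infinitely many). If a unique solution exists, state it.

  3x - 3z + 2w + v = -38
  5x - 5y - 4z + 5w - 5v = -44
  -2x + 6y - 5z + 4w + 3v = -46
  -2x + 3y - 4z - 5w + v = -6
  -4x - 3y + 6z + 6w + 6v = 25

Row-reduce the augmented matrix:
R1 ← R1 / (3).
R2 ← R2 − 5·R1.
R3 ← R3 + 2·R1.
R4 ← R4 + 2·R1.
R5 ← R5 + 4·R1.
R2 ← R2 / (-5).
R3 ← R3 − 6·R2.
R4 ← R4 − 3·R2.
R5 ← R5 + 3·R2.
R3 ← R3 / (-29/5).
R1 ← R1 + 1·R3.
R2 ← R2 + 1/5·R3.
R4 ← R4 + 27/5·R3.
R5 ← R5 − 7/5·R3.
R4 ← R4 / (-826/87).
R1 ← R1 + 52/87·R4.
R2 ← R2 + 17/29·R4.
R3 ← R3 + 110/87·R4.
R5 ← R5 − 821/87·R4.
R5 ← R5 / (4947/413).
R1 ← R1 − 402/413·R5.
R2 ← R2 − 569/413·R5.
R3 ← R3 − 215/413·R5.
R4 ← R4 + 74/413·R5.
Reading off the reduced rows gives x = -4, y = -1, z = 6, w = -3, v = -2.

x = -4, y = -1, z = 6, w = -3, v = -2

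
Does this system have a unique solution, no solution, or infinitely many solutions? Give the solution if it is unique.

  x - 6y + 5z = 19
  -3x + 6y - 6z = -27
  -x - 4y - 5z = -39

Row-reduce the augmented matrix:
R2 ← R2 + 3·R1.
R3 ← R3 + 1·R1.
R2 ← R2 / (-12).
R1 ← R1 + 6·R2.
R3 ← R3 + 10·R2.
R3 ← R3 / (-15/2).
R1 ← R1 − 1/2·R3.
R2 ← R2 + 3/4·R3.
Reading off the reduced rows gives x = 1, y = 2, z = 6.

x = 1, y = 2, z = 6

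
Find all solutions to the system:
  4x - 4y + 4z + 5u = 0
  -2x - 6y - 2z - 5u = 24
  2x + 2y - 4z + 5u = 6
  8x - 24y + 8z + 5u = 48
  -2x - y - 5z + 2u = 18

x = 0, y = -3, z = -3, u = 0

Row-reduce the augmented matrix:
R1 ← R1 / (4).
R2 ← R2 + 2·R1.
R3 ← R3 − 2·R1.
R4 ← R4 − 8·R1.
R5 ← R5 + 2·R1.
R2 ← R2 / (-8).
R1 ← R1 + 1·R2.
R3 ← R3 − 4·R2.
R4 ← R4 + 16·R2.
R5 ← R5 + 3·R2.
R3 ← R3 / (-6).
R1 ← R1 − 1·R3.
R5 ← R5 + 3·R3.
Swap R4 and R5.
R4 ← R4 / (77/16).
R1 ← R1 − 85/48·R4.
R2 ← R2 − 5/16·R4.
R3 ← R3 + 5/24·R4.
R5 reduces to 0 = 0, so the extra equation is consistent.
Reading off the reduced rows gives x = 0, y = -3, z = -3, u = 0.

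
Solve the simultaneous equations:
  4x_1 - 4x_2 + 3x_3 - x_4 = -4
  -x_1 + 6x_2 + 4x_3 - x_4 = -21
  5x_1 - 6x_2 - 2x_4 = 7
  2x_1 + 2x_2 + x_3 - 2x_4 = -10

x_1 = -3, x_2 = -3, x_3 = -2, x_4 = -2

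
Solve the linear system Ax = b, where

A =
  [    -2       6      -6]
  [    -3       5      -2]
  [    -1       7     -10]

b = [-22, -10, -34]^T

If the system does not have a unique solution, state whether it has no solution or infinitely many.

infinitely many solutions

Row-reduce:
R1 ← R1 / (-2).
R2 ← R2 + 3·R1.
R3 ← R3 + 1·R1.
R2 ← R2 / (-4).
R1 ← R1 + 3·R2.
R3 ← R3 − 4·R2.
Rank is 2 with 3 unknowns, leaving x_3 free.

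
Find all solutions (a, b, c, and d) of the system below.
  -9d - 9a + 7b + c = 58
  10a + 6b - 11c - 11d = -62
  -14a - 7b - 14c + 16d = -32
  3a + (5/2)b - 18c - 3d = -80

Row-reduce:
R1 ← R1 / (-9).
R2 ← R2 − 10·R1.
R3 ← R3 + 14·R1.
R4 ← R4 − 3·R1.
R2 ← R2 / (124/9).
R1 ← R1 + 7/9·R2.
R3 ← R3 + 161/9·R2.
R4 ← R4 − 29/6·R2.
R3 ← R3 / (-3521/124).
R1 ← R1 + 83/124·R3.
R2 ← R2 + 89/124·R3.
R4 ← R4 + 3521/248·R3.
Row 4 reduces to 0 = -2, a contradiction. The system is inconsistent.

no solution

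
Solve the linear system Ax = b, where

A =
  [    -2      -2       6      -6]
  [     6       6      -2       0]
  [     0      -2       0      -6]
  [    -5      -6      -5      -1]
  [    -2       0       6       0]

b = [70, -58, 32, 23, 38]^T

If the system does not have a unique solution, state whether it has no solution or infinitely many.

Row-reduce the augmented matrix:
R1 ← R1 / (-2).
R2 ← R2 − 6·R1.
R4 ← R4 + 5·R1.
R5 ← R5 + 2·R1.
Swap R2 and R3.
R2 ← R2 / (-2).
R1 ← R1 − 1·R2.
R4 ← R4 + 1·R2.
R5 ← R5 − 2·R2.
R3 ← R3 / (16).
R1 ← R1 + 3·R3.
R4 ← R4 + 20·R3.
R4 ← R4 / (-11/2).
R1 ← R1 + 27/8·R4.
R2 ← R2 − 3·R4.
R3 ← R3 + 9/8·R4.
R5 reduces to 0 = 0, so the extra equation is consistent.
Reading off the reduced rows gives x_1 = -4, x_2 = -4, x_3 = 5, x_4 = -4.

x_1 = -4, x_2 = -4, x_3 = 5, x_4 = -4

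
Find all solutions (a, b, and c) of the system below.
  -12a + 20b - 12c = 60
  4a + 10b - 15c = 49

infinitely many solutions

Row-reduce:
R1 ← R1 / (-12).
R2 ← R2 − 4·R1.
R2 ← R2 / (50/3).
R1 ← R1 + 5/3·R2.
Rank is 2 with 3 unknowns, leaving c free.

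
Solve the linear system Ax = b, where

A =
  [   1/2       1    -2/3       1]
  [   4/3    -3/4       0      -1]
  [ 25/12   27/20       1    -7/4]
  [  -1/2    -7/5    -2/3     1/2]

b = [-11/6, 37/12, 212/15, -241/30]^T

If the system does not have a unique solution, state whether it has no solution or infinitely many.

Row-reduce:
R1 ← R1 / (1/2).
R2 ← R2 − 4/3·R1.
R3 ← R3 − 25/12·R1.
R4 ← R4 + 1/2·R1.
R2 ← R2 / (-41/12).
R1 ← R1 − 2·R2.
R3 ← R3 + 169/60·R2.
R4 ← R4 + 2/5·R2.
R3 ← R3 / (474/205).
R1 ← R1 + 12/41·R3.
R2 ← R2 + 64/123·R3.
R4 ← R4 + 316/205·R3.
Row 4 reduces to 0 = -2/3, a contradiction. The system is inconsistent.

no solution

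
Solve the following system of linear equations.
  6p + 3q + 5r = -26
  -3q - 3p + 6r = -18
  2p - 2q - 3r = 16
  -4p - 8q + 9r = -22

no solution

Row-reduce:
R1 ← R1 / (6).
R2 ← R2 + 3·R1.
R3 ← R3 − 2·R1.
R4 ← R4 + 4·R1.
R2 ← R2 / (-3/2).
R1 ← R1 − 1/2·R2.
R3 ← R3 + 3·R2.
R4 ← R4 + 6·R2.
R3 ← R3 / (-65/3).
R1 ← R1 − 11/3·R3.
R2 ← R2 + 17/3·R3.
R4 ← R4 + 65/3·R3.
Row 4 reduces to 0 = -2, a contradiction. The system is inconsistent.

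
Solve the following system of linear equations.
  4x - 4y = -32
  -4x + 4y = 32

infinitely many solutions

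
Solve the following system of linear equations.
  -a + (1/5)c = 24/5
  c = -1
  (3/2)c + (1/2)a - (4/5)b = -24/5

Row-reduce the augmented matrix:
R1 ← R1 / (-1).
R3 ← R3 − 1/2·R1.
Swap R2 and R3.
R2 ← R2 / (-4/5).
R1 ← R1 + 1/5·R3.
R2 ← R2 + 2·R3.
Reading off the reduced rows gives a = -5, b = 1, c = -1.

a = -5, b = 1, c = -1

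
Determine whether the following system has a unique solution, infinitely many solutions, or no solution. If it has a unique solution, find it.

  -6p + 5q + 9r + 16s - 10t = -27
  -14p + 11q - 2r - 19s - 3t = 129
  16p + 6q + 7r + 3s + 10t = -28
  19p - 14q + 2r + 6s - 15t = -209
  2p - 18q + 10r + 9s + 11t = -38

p = -5, q = 3, r = 0, s = -2, t = 4

Row-reduce the augmented matrix:
R1 ← R1 / (-6).
R2 ← R2 + 14·R1.
R3 ← R3 − 16·R1.
R4 ← R4 − 19·R1.
R5 ← R5 − 2·R1.
R2 ← R2 / (-2/3).
R1 ← R1 + 5/6·R2.
R3 ← R3 − 58/3·R2.
R4 ← R4 − 11/6·R2.
R5 ← R5 + 49/3·R2.
R3 ← R3 / (-636).
R1 ← R1 − 109/4·R3.
R2 ← R2 − 69/2·R3.
R4 ← R4 + 131/4·R3.
R5 ← R5 − 1153/2·R3.
R4 ← R4 / (-2620/159).
R1 ← R1 + 46/159·R4.
R2 ← R2 + 87/53·R4.
R3 ← R3 − 397/159·R4.
R5 ← R5 + 7145/159·R4.
R5 ← R5 / (705377/8384).
R1 ← R1 − 24237/20960·R5.
R2 ← R2 − 109009/41920·R5.
R3 ← R3 + 166433/41920·R5.
R4 ← R4 − 51531/41920·R5.
Reading off the reduced rows gives p = -5, q = 3, r = 0, s = -2, t = 4.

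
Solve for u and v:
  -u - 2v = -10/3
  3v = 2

u = 2, v = 2/3

Row-reduce the augmented matrix:
R1 ← R1 / (-1).
R2 ← R2 / (3).
R1 ← R1 − 2·R2.
Reading off the reduced rows gives u = 2, v = 2/3.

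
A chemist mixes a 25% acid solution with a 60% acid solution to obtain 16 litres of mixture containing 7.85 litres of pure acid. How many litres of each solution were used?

litres of solution A: 5, litres of solution B: 11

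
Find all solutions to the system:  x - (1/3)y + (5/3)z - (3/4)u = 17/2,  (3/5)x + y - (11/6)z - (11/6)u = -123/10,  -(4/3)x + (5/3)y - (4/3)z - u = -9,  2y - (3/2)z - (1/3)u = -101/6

x = -3, y = -5, z = 5, u = -2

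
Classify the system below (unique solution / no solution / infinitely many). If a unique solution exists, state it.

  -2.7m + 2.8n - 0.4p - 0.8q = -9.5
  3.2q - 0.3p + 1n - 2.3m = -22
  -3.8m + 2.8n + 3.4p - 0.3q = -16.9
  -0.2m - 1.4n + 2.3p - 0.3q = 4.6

m = 1, n = -4, p = -1, q = -5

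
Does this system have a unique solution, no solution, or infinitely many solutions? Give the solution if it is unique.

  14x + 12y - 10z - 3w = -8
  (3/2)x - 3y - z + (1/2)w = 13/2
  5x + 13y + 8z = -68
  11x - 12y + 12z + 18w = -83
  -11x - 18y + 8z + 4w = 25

Row-reduce:
R1 ← R1 / (14).
R2 ← R2 − 3/2·R1.
R3 ← R3 − 5·R1.
R4 ← R4 − 11·R1.
R5 ← R5 + 11·R1.
R2 ← R2 / (-30/7).
R1 ← R1 − 6/7·R2.
R3 ← R3 − 61/7·R2.
R4 ← R4 + 150/7·R2.
R5 ← R5 + 60/7·R2.
R3 ← R3 / (703/60).
R1 ← R1 + 7/10·R3.
R2 ← R2 + 1/60·R3.
R4 ← R4 − 39/2·R3.
R4 ← R4 / (8216/703).
R1 ← R1 − 80/703·R4.
R2 ← R2 + 132/703·R4.
R3 ← R3 − 329/1406·R4.
Row 5 reduces to 0 = 4, a contradiction. The system is inconsistent.

no solution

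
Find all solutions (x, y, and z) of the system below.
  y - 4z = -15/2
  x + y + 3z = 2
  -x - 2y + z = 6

Row-reduce:
Swap R1 and R2.
R3 ← R3 + 1·R1.
R1 ← R1 − 1·R2.
R3 ← R3 + 1·R2.
Row 3 reduces to 0 = 1/2, a contradiction. The system is inconsistent.

no solution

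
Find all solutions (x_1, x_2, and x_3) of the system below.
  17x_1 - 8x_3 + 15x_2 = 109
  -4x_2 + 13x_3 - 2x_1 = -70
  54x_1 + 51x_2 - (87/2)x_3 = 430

no solution

Row-reduce:
R1 ← R1 / (17).
R2 ← R2 + 2·R1.
R3 ← R3 − 54·R1.
R2 ← R2 / (-38/17).
R1 ← R1 − 15/17·R2.
R3 ← R3 − 57/17·R2.
Row 3 reduces to 0 = -2, a contradiction. The system is inconsistent.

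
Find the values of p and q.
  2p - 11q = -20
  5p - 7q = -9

Row-reduce the augmented matrix:
R1 ← R1 / (2).
R2 ← R2 − 5·R1.
R2 ← R2 / (41/2).
R1 ← R1 + 11/2·R2.
Reading off the reduced rows gives p = 1, q = 2.

p = 1, q = 2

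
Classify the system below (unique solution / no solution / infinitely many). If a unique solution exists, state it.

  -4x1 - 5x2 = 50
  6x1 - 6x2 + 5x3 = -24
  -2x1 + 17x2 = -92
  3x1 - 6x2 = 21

Row-reduce the augmented matrix:
R1 ← R1 / (-4).
R2 ← R2 − 6·R1.
R3 ← R3 + 2·R1.
R4 ← R4 − 3·R1.
R2 ← R2 / (-27/2).
R1 ← R1 − 5/4·R2.
R3 ← R3 − 39/2·R2.
R4 ← R4 + 39/4·R2.
R3 ← R3 / (65/9).
R1 ← R1 − 25/54·R3.
R2 ← R2 + 10/27·R3.
R4 ← R4 + 65/18·R3.
R4 reduces to 0 = 0, so the extra equation is consistent.
Reading off the reduced rows gives x1 = -5, x2 = -6, x3 = -6.

x1 = -5, x2 = -6, x3 = -6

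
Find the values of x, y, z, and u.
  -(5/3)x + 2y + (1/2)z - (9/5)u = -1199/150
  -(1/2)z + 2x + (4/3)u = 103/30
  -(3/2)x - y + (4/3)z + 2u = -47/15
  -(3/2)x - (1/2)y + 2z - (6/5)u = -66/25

x = 2, y = -14/5, z = -1, u = -4/5

Row-reduce the augmented matrix:
R1 ← R1 / (-5/3).
R2 ← R2 − 2·R1.
R3 ← R3 + 3/2·R1.
R4 ← R4 + 3/2·R1.
R2 ← R2 / (12/5).
R1 ← R1 + 6/5·R2.
R3 ← R3 + 14/5·R2.
R4 ← R4 + 23/10·R2.
R1 ← R1 + 1/4·R3.
R2 ← R2 − 1/24·R3.
R4 ← R4 − 79/48·R3.
R4 ← R4 / (-20489/4320).
R1 ← R1 − 479/360·R4.
R2 ← R2 + 983/2160·R4.
R3 ← R3 − 239/90·R4.
Reading off the reduced rows gives x = 2, y = -14/5, z = -1, u = -4/5.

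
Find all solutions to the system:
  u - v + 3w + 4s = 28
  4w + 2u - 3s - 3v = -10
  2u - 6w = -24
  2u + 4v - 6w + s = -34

Row-reduce the augmented matrix:
R2 ← R2 − 2·R1.
R3 ← R3 − 2·R1.
R4 ← R4 − 2·R1.
R2 ← R2 / (-1).
R1 ← R1 + 1·R2.
R3 ← R3 − 2·R2.
R4 ← R4 − 6·R2.
R3 ← R3 / (-16).
R1 ← R1 − 5·R3.
R2 ← R2 − 2·R3.
R4 ← R4 + 24·R3.
R4 ← R4 / (-28).
R1 ← R1 − 45/8·R4.
R2 ← R2 − 29/4·R4.
R3 ← R3 − 15/8·R4.
Reading off the reduced rows gives u = -6, v = -4, w = 2, s = 6.

u = -6, v = -4, w = 2, s = 6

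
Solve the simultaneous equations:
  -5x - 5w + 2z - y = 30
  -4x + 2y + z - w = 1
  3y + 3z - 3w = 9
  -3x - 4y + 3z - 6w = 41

x = 0, y = -2, z = -1, w = -6

Row-reduce the augmented matrix:
R1 ← R1 / (-5).
R2 ← R2 + 4·R1.
R4 ← R4 + 3·R1.
R2 ← R2 / (14/5).
R1 ← R1 − 1/5·R2.
R3 ← R3 − 3·R2.
R4 ← R4 + 17/5·R2.
R3 ← R3 / (51/14).
R1 ← R1 + 5/14·R3.
R2 ← R2 + 3/14·R3.
R4 ← R4 − 15/14·R3.
R4 ← R4 / (42/17).
R1 ← R1 − 3/17·R4.
R2 ← R2 − 12/17·R4.
R3 ← R3 + 29/17·R4.
Reading off the reduced rows gives x = 0, y = -2, z = -1, w = -6.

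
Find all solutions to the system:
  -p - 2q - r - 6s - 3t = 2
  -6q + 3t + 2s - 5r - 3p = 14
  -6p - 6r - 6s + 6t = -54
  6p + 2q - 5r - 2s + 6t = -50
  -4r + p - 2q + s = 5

p = 0, q = -5, r = 2, s = 3, t = -4

Row-reduce the augmented matrix:
R1 ← R1 / (-1).
R2 ← R2 + 3·R1.
R3 ← R3 + 6·R1.
R4 ← R4 − 6·R1.
R5 ← R5 − 1·R1.
Swap R2 and R3.
R2 ← R2 / (12).
R1 ← R1 − 2·R2.
R4 ← R4 + 10·R2.
R5 ← R5 + 4·R2.
R3 ← R3 / (-2).
R1 ← R1 − 1·R3.
R4 ← R4 + 11·R3.
R5 ← R5 + 5·R3.
R4 ← R4 / (-123).
R1 ← R1 − 11·R4.
R2 ← R2 − 5/2·R4.
R3 ← R3 + 10·R4.
R5 ← R5 + 45·R4.
R5 ← R5 / (-155/41).
R1 ← R1 + 23/123·R5.
R2 ← R2 − 101/123·R5.
R3 ← R3 + 158/123·R5.
R4 ← R4 − 58/123·R5.
Reading off the reduced rows gives p = 0, q = -5, r = 2, s = 3, t = -4.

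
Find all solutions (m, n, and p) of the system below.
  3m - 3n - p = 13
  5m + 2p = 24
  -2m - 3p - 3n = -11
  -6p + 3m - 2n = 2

m = 4, n = -1, p = 2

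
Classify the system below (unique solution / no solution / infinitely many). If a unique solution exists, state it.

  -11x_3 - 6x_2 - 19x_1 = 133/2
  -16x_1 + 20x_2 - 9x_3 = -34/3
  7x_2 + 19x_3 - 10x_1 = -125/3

x_1 = -3/2, x_2 = -8/3, x_3 = -2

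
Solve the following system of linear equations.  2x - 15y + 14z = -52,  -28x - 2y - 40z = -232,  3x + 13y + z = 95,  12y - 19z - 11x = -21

x = 5, y = 6, z = 2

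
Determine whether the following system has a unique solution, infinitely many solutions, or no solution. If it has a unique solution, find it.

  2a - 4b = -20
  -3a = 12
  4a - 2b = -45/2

no solution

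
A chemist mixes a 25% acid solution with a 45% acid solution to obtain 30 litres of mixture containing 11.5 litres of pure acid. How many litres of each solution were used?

Let a = litres of solution A, b = litres of solution B.
  a + b = 30
  (1/4)a + (9/20)b = 23/2
Row-reduce the augmented matrix:
R2 ← R2 − 1/4·R1.
R2 ← R2 / (1/5).
R1 ← R1 − 1·R2.
Reading off the reduced rows gives a = 10, b = 20.

litres of solution A: 10, litres of solution B: 20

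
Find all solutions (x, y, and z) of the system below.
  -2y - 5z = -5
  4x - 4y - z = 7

infinitely many solutions

Row-reduce:
Swap R1 and R2.
R1 ← R1 / (4).
R2 ← R2 / (-2).
R1 ← R1 + 1·R2.
Rank is 2 with 3 unknowns, leaving z free.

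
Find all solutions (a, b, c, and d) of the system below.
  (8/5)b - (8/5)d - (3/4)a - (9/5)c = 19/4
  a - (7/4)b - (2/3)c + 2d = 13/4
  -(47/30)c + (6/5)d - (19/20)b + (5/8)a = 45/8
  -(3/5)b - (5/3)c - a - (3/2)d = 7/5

Row-reduce:
R1 ← R1 / (-3/4).
R2 ← R2 − 1·R1.
R3 ← R3 − 5/8·R1.
R4 ← R4 + 1·R1.
R2 ← R2 / (23/60).
R1 ← R1 + 32/15·R2.
R3 ← R3 − 23/60·R2.
R4 ← R4 + 41/15·R2.
Swap R3 and R4.
R3 ← R3 / (-317/15).
R1 ← R1 + 44/3·R3.
R2 ← R2 + 8·R3.
Rank is 3 with 4 unknowns, leaving d free.

infinitely many solutions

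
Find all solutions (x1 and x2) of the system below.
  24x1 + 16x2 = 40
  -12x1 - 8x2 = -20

infinitely many solutions

Row-reduce:
R1 ← R1 / (24).
R2 ← R2 + 12·R1.
Rank is 1 with 2 unknowns, leaving x2 free.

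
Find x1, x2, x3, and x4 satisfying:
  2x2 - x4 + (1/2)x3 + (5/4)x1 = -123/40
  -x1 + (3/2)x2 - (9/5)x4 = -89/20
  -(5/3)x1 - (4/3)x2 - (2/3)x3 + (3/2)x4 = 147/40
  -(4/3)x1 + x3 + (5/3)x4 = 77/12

Row-reduce the augmented matrix:
R1 ← R1 / (5/4).
R2 ← R2 + 1·R1.
R3 ← R3 + 5/3·R1.
R4 ← R4 + 4/3·R1.
R2 ← R2 / (31/10).
R1 ← R1 − 8/5·R2.
R3 ← R3 − 4/3·R2.
R4 ← R4 − 32/15·R2.
R3 ← R3 / (-16/93).
R1 ← R1 − 6/31·R3.
R2 ← R2 − 4/31·R3.
R4 ← R4 − 39/31·R3.
R4 ← R4 / (5657/480).
R1 ← R1 − 159/80·R4.
R2 ← R2 − 1/8·R4.
R3 ← R3 + 239/32·R4.
Reading off the reduced rows gives x1 = -1/2, x2 = -3/5, x3 = 2, x4 = 9/4.

x1 = -1/2, x2 = -3/5, x3 = 2, x4 = 9/4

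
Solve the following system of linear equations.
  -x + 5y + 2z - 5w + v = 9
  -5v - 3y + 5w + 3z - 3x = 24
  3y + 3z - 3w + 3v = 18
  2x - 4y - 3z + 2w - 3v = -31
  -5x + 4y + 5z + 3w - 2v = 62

Row-reduce the augmented matrix:
R1 ← R1 / (-1).
R2 ← R2 + 3·R1.
R4 ← R4 − 2·R1.
R5 ← R5 + 5·R1.
R2 ← R2 / (-18).
R1 ← R1 + 5·R2.
R3 ← R3 − 3·R2.
R4 ← R4 − 6·R2.
R5 ← R5 + 21·R2.
R3 ← R3 / (5/2).
R1 ← R1 + 7/6·R3.
R2 ← R2 − 1/6·R3.
R5 ← R5 + 3/2·R3.
R4 ← R4 / (-4/3).
R1 ← R1 + 2/5·R4.
R2 ← R2 + 17/15·R4.
R3 ← R3 − 2/15·R4.
R5 ← R5 − 73/15·R4.
R5 ← R5 / (-201/20).
R1 ← R1 − 31/10·R5.
R2 ← R2 − 69/20·R5.
R3 ← R3 − 3/10·R5.
R4 ← R4 − 11/4·R5.
Reading off the reduced rows gives x = -2, y = 4, z = 5, w = 5, v = 2.

x = -2, y = 4, z = 5, w = 5, v = 2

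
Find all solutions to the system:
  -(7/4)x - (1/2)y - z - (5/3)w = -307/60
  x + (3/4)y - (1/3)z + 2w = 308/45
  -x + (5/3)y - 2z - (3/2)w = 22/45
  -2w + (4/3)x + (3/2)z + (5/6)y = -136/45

x = 7/5, y = 4/3, z = -4/3, w = 2

Row-reduce the augmented matrix:
R1 ← R1 / (-7/4).
R2 ← R2 − 1·R1.
R3 ← R3 + 1·R1.
R4 ← R4 − 4/3·R1.
R2 ← R2 / (13/28).
R1 ← R1 − 2/7·R2.
R3 ← R3 − 41/21·R2.
R4 ← R4 − 19/42·R2.
R3 ← R3 / (278/117).
R1 ← R1 − 44/39·R3.
R2 ← R2 + 76/39·R3.
R4 ← R4 − 379/234·R3.
R4 ← R4 / (-9151/10008).
R1 ← R1 − 1109/417·R4.
R2 ← R2 + 251/139·R4.
R3 ← R3 + 1159/556·R4.
Reading off the reduced rows gives x = 7/5, y = 4/3, z = -4/3, w = 2.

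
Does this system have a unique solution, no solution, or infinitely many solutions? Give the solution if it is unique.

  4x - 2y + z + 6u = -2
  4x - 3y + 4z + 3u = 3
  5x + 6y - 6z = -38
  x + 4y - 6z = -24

Row-reduce the augmented matrix:
R1 ← R1 / (4).
R2 ← R2 − 4·R1.
R3 ← R3 − 5·R1.
R4 ← R4 − 1·R1.
R2 ← R2 / (-1).
R1 ← R1 + 1/2·R2.
R3 ← R3 − 17/2·R2.
R4 ← R4 − 9/2·R2.
R3 ← R3 / (73/4).
R1 ← R1 + 5/4·R3.
R2 ← R2 + 3·R3.
R4 ← R4 − 29/4·R3.
R4 ← R4 / (-138/73).
R1 ← R1 − 54/73·R4.
R2 ← R2 + 177/73·R4.
R3 ← R3 + 132/73·R4.
Reading off the reduced rows gives x = -4, y = 1, z = 4, u = 2.

x = -4, y = 1, z = 4, u = 2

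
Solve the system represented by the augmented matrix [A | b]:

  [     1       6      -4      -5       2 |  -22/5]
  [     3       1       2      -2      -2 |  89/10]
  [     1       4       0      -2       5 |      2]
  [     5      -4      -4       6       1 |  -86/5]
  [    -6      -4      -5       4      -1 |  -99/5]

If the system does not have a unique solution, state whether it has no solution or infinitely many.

Row-reduce the augmented matrix:
R2 ← R2 − 3·R1.
R3 ← R3 − 1·R1.
R4 ← R4 − 5·R1.
R5 ← R5 + 6·R1.
R2 ← R2 / (-17).
R1 ← R1 − 6·R2.
R3 ← R3 + 2·R2.
R4 ← R4 + 34·R2.
R5 ← R5 − 32·R2.
R3 ← R3 / (40/17).
R1 ← R1 − 16/17·R3.
R2 ← R2 + 14/17·R3.
R4 ← R4 + 12·R3.
R5 ← R5 + 45/17·R3.
R4 ← R4 / (25/2).
R1 ← R1 + 1·R4.
R2 ← R2 + 1/4·R4.
R3 ← R3 − 5/8·R4.
R5 ← R5 − 1/8·R4.
R5 ← R5 / (13/125).
R1 ← R1 + 29/125·R5.
R2 ← R2 − 299/125·R5.
R3 ← R3 − 8/25·R5.
R4 ← R4 − 271/125·R5.
Reading off the reduced rows gives x_1 = 0, x_2 = 5/2, x_3 = 3, x_4 = 1, x_5 = -6/5.

x_1 = 0, x_2 = 5/2, x_3 = 3, x_4 = 1, x_5 = -6/5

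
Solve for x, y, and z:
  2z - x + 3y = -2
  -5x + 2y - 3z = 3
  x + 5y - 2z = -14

Row-reduce the augmented matrix:
R1 ← R1 / (-1).
R2 ← R2 + 5·R1.
R3 ← R3 − 1·R1.
R2 ← R2 / (-13).
R1 ← R1 + 3·R2.
R3 ← R3 − 8·R2.
R3 ← R3 / (-8).
R1 ← R1 − 1·R3.
R2 ← R2 − 1·R3.
Reading off the reduced rows gives x = -2, y = -2, z = 1.

x = -2, y = -2, z = 1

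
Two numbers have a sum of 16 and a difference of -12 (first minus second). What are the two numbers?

Let x = first number, y = second number.
  x + y = 16
  x - y = -12
From equation 1: x = 16 − y.
Substitute into equation 2 and solve: y = 14.
Then x = 2.

first number: 2, second number: 14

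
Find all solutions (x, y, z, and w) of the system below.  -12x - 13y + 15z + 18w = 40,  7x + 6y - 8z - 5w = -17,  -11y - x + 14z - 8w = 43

Row-reduce:
R1 ← R1 / (-12).
R2 ← R2 − 7·R1.
R3 ← R3 + 1·R1.
R2 ← R2 / (-19/12).
R1 ← R1 − 13/12·R2.
R3 ← R3 + 119/12·R2.
R3 ← R3 / (153/19).
R1 ← R1 + 14/19·R3.
R2 ← R2 + 9/19·R3.
Rank is 3 with 4 unknowns, leaving w free.

infinitely many solutions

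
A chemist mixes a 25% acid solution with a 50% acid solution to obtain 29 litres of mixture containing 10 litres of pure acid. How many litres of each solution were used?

litres of solution A: 18, litres of solution B: 11

Let a = litres of solution A, b = litres of solution B.
  a + b = 29
  (1/4)a + (1/2)b = 10
Row-reduce the augmented matrix:
R2 ← R2 − 1/4·R1.
R2 ← R2 / (1/4).
R1 ← R1 − 1·R2.
Reading off the reduced rows gives a = 18, b = 11.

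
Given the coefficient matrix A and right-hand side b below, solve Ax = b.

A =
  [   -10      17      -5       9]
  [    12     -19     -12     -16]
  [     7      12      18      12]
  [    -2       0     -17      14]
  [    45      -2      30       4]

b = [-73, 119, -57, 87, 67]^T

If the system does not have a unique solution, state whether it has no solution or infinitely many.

x_1 = 3, x_2 = -5, x_3 = -3, x_4 = 3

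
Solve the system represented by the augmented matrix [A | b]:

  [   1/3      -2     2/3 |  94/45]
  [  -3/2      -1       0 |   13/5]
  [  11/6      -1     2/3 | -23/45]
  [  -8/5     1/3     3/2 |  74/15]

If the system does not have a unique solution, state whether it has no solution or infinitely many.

Row-reduce the augmented matrix:
R1 ← R1 / (1/3).
R2 ← R2 + 3/2·R1.
R3 ← R3 − 11/6·R1.
R4 ← R4 + 8/5·R1.
R2 ← R2 / (-10).
R1 ← R1 + 6·R2.
R3 ← R3 − 10·R2.
R4 ← R4 + 139/15·R2.
Swap R3 and R4.
R3 ← R3 / (48/25).
R1 ← R1 − 1/5·R3.
R2 ← R2 + 3/10·R3.
R4 reduces to 0 = 0, so the extra equation is consistent.
Reading off the reduced rows gives x_1 = -4/3, x_2 = -3/5, x_3 = 2.

x_1 = -4/3, x_2 = -3/5, x_3 = 2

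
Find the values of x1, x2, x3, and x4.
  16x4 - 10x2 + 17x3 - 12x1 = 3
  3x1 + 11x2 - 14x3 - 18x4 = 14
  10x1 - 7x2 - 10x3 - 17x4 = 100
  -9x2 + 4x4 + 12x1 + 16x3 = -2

x1 = -2, x2 = -6, x3 = -1, x4 = -4

Row-reduce the augmented matrix:
R1 ← R1 / (-12).
R2 ← R2 − 3·R1.
R3 ← R3 − 10·R1.
R4 ← R4 − 12·R1.
R2 ← R2 / (17/2).
R1 ← R1 − 5/6·R2.
R3 ← R3 + 46/3·R2.
R4 ← R4 + 19·R2.
R3 ← R3 / (-1369/102).
R1 ← R1 + 47/102·R3.
R2 ← R2 + 39/34·R3.
R4 ← R4 − 381/34·R3.
R4 ← R4 / (-48519/1369).
R1 ← R1 − 1413/1369·R4.
R2 ← R2 − 1129/1369·R4.
R3 ← R3 − 2950/1369·R4.
Reading off the reduced rows gives x1 = -2, x2 = -6, x3 = -1, x4 = -4.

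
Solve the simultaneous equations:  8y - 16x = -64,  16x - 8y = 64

infinitely many solutions

Row-reduce:
R1 ← R1 / (-16).
R2 ← R2 − 16·R1.
Rank is 1 with 2 unknowns, leaving y free.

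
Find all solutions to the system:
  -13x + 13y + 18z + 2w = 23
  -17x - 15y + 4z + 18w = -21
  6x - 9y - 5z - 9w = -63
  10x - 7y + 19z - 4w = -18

x = 3, y = 4, z = 0, w = 5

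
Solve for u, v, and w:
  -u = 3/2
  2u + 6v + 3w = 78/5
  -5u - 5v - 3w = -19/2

u = -3/2, v = 8/5, w = 3

Row-reduce the augmented matrix:
R1 ← R1 / (-1).
R2 ← R2 − 2·R1.
R3 ← R3 + 5·R1.
R2 ← R2 / (6).
R3 ← R3 + 5·R2.
R3 ← R3 / (-1/2).
R2 ← R2 − 1/2·R3.
Reading off the reduced rows gives u = -3/2, v = 8/5, w = 3.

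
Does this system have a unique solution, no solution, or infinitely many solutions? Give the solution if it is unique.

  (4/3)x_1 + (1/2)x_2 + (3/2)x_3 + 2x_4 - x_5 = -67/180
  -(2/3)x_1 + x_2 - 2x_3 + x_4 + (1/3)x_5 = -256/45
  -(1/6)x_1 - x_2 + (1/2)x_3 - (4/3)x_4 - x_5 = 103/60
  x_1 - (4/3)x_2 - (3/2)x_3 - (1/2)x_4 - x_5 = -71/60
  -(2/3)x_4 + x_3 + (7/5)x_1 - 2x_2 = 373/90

Row-reduce the augmented matrix:
R1 ← R1 / (4/3).
R2 ← R2 + 2/3·R1.
R3 ← R3 + 1/6·R1.
R4 ← R4 − 1·R1.
R5 ← R5 − 7/5·R1.
R2 ← R2 / (5/4).
R1 ← R1 − 3/8·R2.
R3 ← R3 + 15/16·R2.
R4 ← R4 + 41/24·R2.
R5 ← R5 + 101/40·R2.
R3 ← R3 / (-1/4).
R1 ← R1 − 3/2·R3.
R2 ← R2 + 1·R3.
R4 ← R4 + 13/3·R3.
R5 ← R5 + 31/10·R3.
R4 ← R4 / (-292/45).
R1 ← R1 − 17/5·R4.
R2 ← R2 + 1/15·R4.
R3 ← R3 + 5/3·R4.
R5 ← R5 + 292/75·R4.
R5 ← R5 / (7/2).
R1 ← R1 − 1695/584·R5.
R2 ← R2 − 2715/584·R5.
R3 ← R3 + 775/1752·R5.
R4 ← R4 + 1907/584·R5.
Reading off the reduced rows gives x_1 = 7/3, x_2 = 6/5, x_3 = 3/2, x_4 = -8/3, x_5 = 1.

x_1 = 7/3, x_2 = 6/5, x_3 = 3/2, x_4 = -8/3, x_5 = 1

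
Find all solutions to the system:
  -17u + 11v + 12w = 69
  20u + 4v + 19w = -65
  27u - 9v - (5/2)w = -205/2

no solution

Row-reduce:
R1 ← R1 / (-17).
R2 ← R2 − 20·R1.
R3 ← R3 − 27·R1.
R2 ← R2 / (288/17).
R1 ← R1 + 11/17·R2.
R3 ← R3 − 144/17·R2.
Row 3 reduces to 0 = -1, a contradiction. The system is inconsistent.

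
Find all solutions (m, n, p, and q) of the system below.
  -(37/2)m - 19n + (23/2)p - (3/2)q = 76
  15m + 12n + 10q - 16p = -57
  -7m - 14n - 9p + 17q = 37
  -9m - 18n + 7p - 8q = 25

no solution

Row-reduce:
R1 ← R1 / (-37/2).
R2 ← R2 − 15·R1.
R3 ← R3 + 7·R1.
R4 ← R4 + 9·R1.
R2 ← R2 / (-126/37).
R1 ← R1 − 38/37·R2.
R3 ← R3 + 252/37·R2.
R4 ← R4 + 324/37·R2.
Swap R3 and R4.
R3 ← R3 / (130/7).
R1 ← R1 + 166/63·R3.
R2 ← R2 − 247/126·R3.
Row 4 reduces to 0 = -1, a contradiction. The system is inconsistent.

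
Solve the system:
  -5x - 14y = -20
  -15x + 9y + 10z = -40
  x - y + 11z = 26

Row-reduce the augmented matrix:
R1 ← R1 / (-5).
R2 ← R2 + 15·R1.
R3 ← R3 − 1·R1.
R2 ← R2 / (51).
R1 ← R1 − 14/5·R2.
R3 ← R3 + 19/5·R2.
R3 ← R3 / (599/51).
R1 ← R1 + 28/51·R3.
R2 ← R2 − 10/51·R3.
Reading off the reduced rows gives x = 4, y = 0, z = 2.

x = 4, y = 0, z = 2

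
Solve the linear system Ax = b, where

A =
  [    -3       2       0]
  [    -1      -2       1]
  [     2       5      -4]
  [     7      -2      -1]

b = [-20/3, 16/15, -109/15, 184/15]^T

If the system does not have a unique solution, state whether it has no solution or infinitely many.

x_1 = 2, x_2 = -1/3, x_3 = 12/5

Row-reduce the augmented matrix:
R1 ← R1 / (-3).
R2 ← R2 + 1·R1.
R3 ← R3 − 2·R1.
R4 ← R4 − 7·R1.
R2 ← R2 / (-8/3).
R1 ← R1 + 2/3·R2.
R3 ← R3 − 19/3·R2.
R4 ← R4 − 8/3·R2.
R3 ← R3 / (-13/8).
R1 ← R1 + 1/4·R3.
R2 ← R2 + 3/8·R3.
R4 reduces to 0 = 0, so the extra equation is consistent.
Reading off the reduced rows gives x_1 = 2, x_2 = -1/3, x_3 = 12/5.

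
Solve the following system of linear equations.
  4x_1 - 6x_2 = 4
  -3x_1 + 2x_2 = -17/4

x_1 = 7/4, x_2 = 1/2

Row-reduce the augmented matrix:
R1 ← R1 / (4).
R2 ← R2 + 3·R1.
R2 ← R2 / (-5/2).
R1 ← R1 + 3/2·R2.
Reading off the reduced rows gives x_1 = 7/4, x_2 = 1/2.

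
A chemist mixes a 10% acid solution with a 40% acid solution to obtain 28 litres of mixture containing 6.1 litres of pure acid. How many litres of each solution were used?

litres of solution A: 17, litres of solution B: 11

Let a = litres of solution A, b = litres of solution B.
  b + a = 28
  (1/10)a + (2/5)b = 61/10
From equation 1: a = 28 − b.
Substitute into equation 2 and solve: b = 11.
Then a = 17.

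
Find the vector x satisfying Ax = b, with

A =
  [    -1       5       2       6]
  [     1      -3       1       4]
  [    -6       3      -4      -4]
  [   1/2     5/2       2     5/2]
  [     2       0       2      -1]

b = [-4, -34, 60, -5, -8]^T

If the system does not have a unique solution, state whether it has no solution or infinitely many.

no solution

Row-reduce:
R1 ← R1 / (-1).
R2 ← R2 − 1·R1.
R3 ← R3 + 6·R1.
R4 ← R4 − 1/2·R1.
R5 ← R5 − 2·R1.
R2 ← R2 / (2).
R1 ← R1 + 5·R2.
R3 ← R3 + 27·R2.
R4 ← R4 − 5·R2.
R5 ← R5 − 10·R2.
R3 ← R3 / (49/2).
R1 ← R1 − 11/2·R3.
R2 ← R2 − 3/2·R3.
R4 ← R4 + 9/2·R3.
R5 ← R5 + 9·R3.
R4 ← R4 / (-201/98).
R1 ← R1 + 114/49·R4.
R2 ← R2 + 40/49·R4.
R3 ← R3 − 190/49·R4.
R5 ← R5 + 201/49·R4.
Row 5 reduces to 0 = -2, a contradiction. The system is inconsistent.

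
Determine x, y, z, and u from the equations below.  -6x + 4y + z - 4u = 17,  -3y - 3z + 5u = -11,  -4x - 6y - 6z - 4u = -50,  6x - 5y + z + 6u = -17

x = 0, y = 6, z = 1, u = 2

Row-reduce the augmented matrix:
R1 ← R1 / (-6).
R3 ← R3 + 4·R1.
R4 ← R4 − 6·R1.
R2 ← R2 / (-3).
R1 ← R1 + 2/3·R2.
R3 ← R3 + 26/3·R2.
R4 ← R4 + 1·R2.
R3 ← R3 / (2).
R1 ← R1 − 1/2·R3.
R2 ← R2 − 1·R3.
R4 ← R4 − 3·R3.
R4 ← R4 / (24).
R1 ← R1 − 7/2·R4.
R2 ← R2 − 56/9·R4.
R3 ← R3 + 71/9·R4.
Reading off the reduced rows gives x = 0, y = 6, z = 1, u = 2.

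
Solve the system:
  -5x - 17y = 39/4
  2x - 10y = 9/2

x = -1/4, y = -1/2

Row-reduce the augmented matrix:
R1 ← R1 / (-5).
R2 ← R2 − 2·R1.
R2 ← R2 / (-84/5).
R1 ← R1 − 17/5·R2.
Reading off the reduced rows gives x = -1/4, y = -1/2.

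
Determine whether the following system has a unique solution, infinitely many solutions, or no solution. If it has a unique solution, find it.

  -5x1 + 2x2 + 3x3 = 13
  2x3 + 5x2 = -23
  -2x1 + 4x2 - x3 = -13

x1 = -4, x2 = -5, x3 = 1

Row-reduce the augmented matrix:
R1 ← R1 / (-5).
R3 ← R3 + 2·R1.
R2 ← R2 / (5).
R1 ← R1 + 2/5·R2.
R3 ← R3 − 16/5·R2.
R3 ← R3 / (-87/25).
R1 ← R1 + 11/25·R3.
R2 ← R2 − 2/5·R3.
Reading off the reduced rows gives x1 = -4, x2 = -5, x3 = 1.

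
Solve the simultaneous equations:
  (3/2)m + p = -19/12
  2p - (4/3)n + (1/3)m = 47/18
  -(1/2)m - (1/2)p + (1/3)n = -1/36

m = -3/2, n = -4/3, p = 2/3

Row-reduce the augmented matrix:
R1 ← R1 / (3/2).
R2 ← R2 − 1/3·R1.
R3 ← R3 + 1/2·R1.
R2 ← R2 / (-4/3).
R3 ← R3 − 1/3·R2.
R3 ← R3 / (5/18).
R1 ← R1 − 2/3·R3.
R2 ← R2 + 4/3·R3.
Reading off the reduced rows gives m = -3/2, n = -4/3, p = 2/3.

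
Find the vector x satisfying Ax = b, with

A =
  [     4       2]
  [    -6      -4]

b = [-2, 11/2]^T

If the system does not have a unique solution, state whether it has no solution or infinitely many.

Row-reduce the augmented matrix:
R1 ← R1 / (4).
R2 ← R2 + 6·R1.
R2 ← R2 / (-1).
R1 ← R1 − 1/2·R2.
Reading off the reduced rows gives x_1 = 3/4, x_2 = -5/2.

x_1 = 3/4, x_2 = -5/2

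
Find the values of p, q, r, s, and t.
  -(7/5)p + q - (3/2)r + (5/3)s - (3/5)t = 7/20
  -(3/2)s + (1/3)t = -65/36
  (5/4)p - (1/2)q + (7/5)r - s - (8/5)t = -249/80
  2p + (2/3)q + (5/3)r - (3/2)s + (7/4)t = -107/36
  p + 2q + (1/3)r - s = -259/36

Row-reduce the augmented matrix:
R1 ← R1 / (-7/5).
R3 ← R3 − 5/4·R1.
R4 ← R4 − 2·R1.
R5 ← R5 − 1·R1.
Swap R2 and R3.
R2 ← R2 / (11/28).
R1 ← R1 + 5/7·R2.
R4 ← R4 − 44/21·R2.
R5 ← R5 − 19/7·R2.
Swap R3 and R4.
R3 ← R3 / (-4/5).
R1 ← R1 − 13/11·R3.
R2 ← R2 − 17/110·R3.
R5 ← R5 + 191/165·R3.
R4 ← R4 / (-3/2).
R1 ← R1 + 205/72·R4.
R2 ← R2 − 131/144·R4.
R3 ← R3 − 155/72·R4.
R5 ← R5 + 149/216·R4.
R5 ← R5 / (-153949/42768).
R1 ← R1 − 200419/14256·R5.
R2 ← R2 + 81581/28512·R5.
R3 ← R3 + 19279/1296·R5.
R4 ← R4 + 2/9·R5.
Reading off the reduced rows gives p = -9/4, q = -2, r = 5/3, s = 3/2, t = 4/3.

p = -9/4, q = -2, r = 5/3, s = 3/2, t = 4/3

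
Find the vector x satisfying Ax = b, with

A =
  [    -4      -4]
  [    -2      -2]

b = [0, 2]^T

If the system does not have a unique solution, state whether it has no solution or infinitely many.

no solution

Row-reduce:
R1 ← R1 / (-4).
R2 ← R2 + 2·R1.
Row 2 reduces to 0 = 2, a contradiction. The system is inconsistent.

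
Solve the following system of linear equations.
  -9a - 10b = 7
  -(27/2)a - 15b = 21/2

Row-reduce:
R1 ← R1 / (-9).
R2 ← R2 + 27/2·R1.
Rank is 1 with 2 unknowns, leaving b free.

infinitely many solutions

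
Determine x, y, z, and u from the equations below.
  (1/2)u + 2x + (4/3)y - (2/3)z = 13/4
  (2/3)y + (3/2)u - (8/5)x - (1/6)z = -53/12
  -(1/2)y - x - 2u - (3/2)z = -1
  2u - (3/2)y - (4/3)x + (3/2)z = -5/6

x = 5/2, y = -2, z = -1, u = 1/2

Row-reduce the augmented matrix:
R1 ← R1 / (2).
R2 ← R2 + 8/5·R1.
R3 ← R3 + 1·R1.
R4 ← R4 + 4/3·R1.
R2 ← R2 / (26/15).
R1 ← R1 − 2/3·R2.
R3 ← R3 − 1/6·R2.
R4 ← R4 + 11/18·R2.
R3 ← R3 / (-551/312).
R1 ← R1 + 5/78·R3.
R2 ← R2 + 21/52·R3.
R4 ← R4 − 757/936·R3.
R4 ← R4 / (14005/6612).
R1 ← R1 + 905/2204·R4.
R2 ← R2 − 1695/1102·R4.
R3 ← R3 − 603/551·R4.
Reading off the reduced rows gives x = 5/2, y = -2, z = -1, u = 1/2.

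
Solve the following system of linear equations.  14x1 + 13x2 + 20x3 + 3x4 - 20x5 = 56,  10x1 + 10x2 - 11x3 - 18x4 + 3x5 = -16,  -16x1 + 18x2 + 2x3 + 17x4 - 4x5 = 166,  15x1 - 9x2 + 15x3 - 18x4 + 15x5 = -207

Row-reduce:
R1 ← R1 / (14).
R2 ← R2 − 10·R1.
R3 ← R3 + 16·R1.
R4 ← R4 − 15·R1.
R2 ← R2 / (5/7).
R1 ← R1 − 13/14·R2.
R3 ← R3 − 230/7·R2.
R4 ← R4 + 321/14·R2.
R3 ← R3 / (1188).
R1 ← R1 − 343/10·R3.
R2 ← R2 + 177/5·R3.
R4 ← R4 + 8181/10·R3.
R4 ← R4 / (-6891/440).
R1 ← R1 + 11189/11880·R4.
R2 ← R2 − 37/1980·R4.
R3 ← R3 − 947/1188·R4.
Rank is 4 with 5 unknowns, leaving x5 free.

infinitely many solutions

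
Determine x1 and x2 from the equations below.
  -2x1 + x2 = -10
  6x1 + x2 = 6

Row-reduce the augmented matrix:
R1 ← R1 / (-2).
R2 ← R2 − 6·R1.
R2 ← R2 / (4).
R1 ← R1 + 1/2·R2.
Reading off the reduced rows gives x1 = 2, x2 = -6.

x1 = 2, x2 = -6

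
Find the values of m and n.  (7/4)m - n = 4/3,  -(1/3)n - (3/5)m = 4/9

m = 0, n = -4/3

From equation 1: n = -4/3 + 7/4·m.
Substitute into equation 2 and solve: m = 0.
Then n = -4/3.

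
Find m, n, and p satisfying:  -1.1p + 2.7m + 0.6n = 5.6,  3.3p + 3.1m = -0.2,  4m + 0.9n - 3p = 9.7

m = 1, n = 3, p = -1

Row-reduce the augmented matrix:
R1 ← R1 / (27/10).
R2 ← R2 − 31/10·R1.
R3 ← R3 − 4·R1.
R2 ← R2 / (-31/45).
R1 ← R1 − 2/9·R2.
R3 ← R3 − 1/90·R2.
R3 ← R3 / (-201/155).
R1 ← R1 − 33/31·R3.
R2 ← R2 + 616/93·R3.
Reading off the reduced rows gives m = 1, n = 3, p = -1.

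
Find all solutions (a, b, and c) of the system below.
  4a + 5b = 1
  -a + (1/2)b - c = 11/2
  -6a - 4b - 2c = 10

Row-reduce:
R1 ← R1 / (4).
R2 ← R2 + 1·R1.
R3 ← R3 + 6·R1.
R2 ← R2 / (7/4).
R1 ← R1 − 5/4·R2.
R3 ← R3 − 7/2·R2.
Rank is 2 with 3 unknowns, leaving c free.

infinitely many solutions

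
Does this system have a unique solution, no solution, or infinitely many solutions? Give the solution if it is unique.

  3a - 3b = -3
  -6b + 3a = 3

Row-reduce the augmented matrix:
R1 ← R1 / (3).
R2 ← R2 − 3·R1.
R2 ← R2 / (-3).
R1 ← R1 + 1·R2.
Reading off the reduced rows gives a = -3, b = -2.

a = -3, b = -2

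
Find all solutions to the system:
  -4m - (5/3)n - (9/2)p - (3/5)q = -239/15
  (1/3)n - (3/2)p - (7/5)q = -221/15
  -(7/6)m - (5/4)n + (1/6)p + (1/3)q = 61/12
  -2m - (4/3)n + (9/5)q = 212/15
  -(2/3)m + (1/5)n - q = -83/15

m = -1, n = -1, p = 4, q = 6

Row-reduce the augmented matrix:
R1 ← R1 / (-4).
R3 ← R3 + 7/6·R1.
R4 ← R4 + 2·R1.
R5 ← R5 + 2/3·R1.
R2 ← R2 / (1/3).
R1 ← R1 − 5/12·R2.
R3 ← R3 + 55/72·R2.
R4 ← R4 + 1/2·R2.
R5 ← R5 − 43/90·R2.
R3 ← R3 / (-47/24).
R1 ← R1 − 3·R3.
R2 ← R2 + 9/2·R3.
R5 ← R5 − 29/10·R3.
Swap R4 and R5.
R4 ← R4 / (-10193/3525).
R1 ← R1 + 1051/470·R4.
R2 ← R2 − 471/235·R4.
R3 ← R3 − 324/235·R4.
R5 reduces to 0 = 0, so the extra equation is consistent.
Reading off the reduced rows gives m = -1, n = -1, p = 4, q = 6.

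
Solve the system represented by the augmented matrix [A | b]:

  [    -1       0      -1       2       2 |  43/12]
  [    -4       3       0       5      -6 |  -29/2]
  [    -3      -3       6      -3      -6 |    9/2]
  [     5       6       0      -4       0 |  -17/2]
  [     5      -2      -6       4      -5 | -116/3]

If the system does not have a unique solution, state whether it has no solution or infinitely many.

x_1 = -5/2, x_2 = -1/3, x_3 = 5/4, x_4 = -3/2, x_5 = 8/3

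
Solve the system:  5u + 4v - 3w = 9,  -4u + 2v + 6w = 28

Row-reduce:
R1 ← R1 / (5).
R2 ← R2 + 4·R1.
R2 ← R2 / (26/5).
R1 ← R1 − 4/5·R2.
Rank is 2 with 3 unknowns, leaving w free.

infinitely many solutions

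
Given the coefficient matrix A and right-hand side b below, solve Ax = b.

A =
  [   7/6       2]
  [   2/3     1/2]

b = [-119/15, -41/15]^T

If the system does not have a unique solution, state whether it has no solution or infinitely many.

x_1 = -2, x_2 = -14/5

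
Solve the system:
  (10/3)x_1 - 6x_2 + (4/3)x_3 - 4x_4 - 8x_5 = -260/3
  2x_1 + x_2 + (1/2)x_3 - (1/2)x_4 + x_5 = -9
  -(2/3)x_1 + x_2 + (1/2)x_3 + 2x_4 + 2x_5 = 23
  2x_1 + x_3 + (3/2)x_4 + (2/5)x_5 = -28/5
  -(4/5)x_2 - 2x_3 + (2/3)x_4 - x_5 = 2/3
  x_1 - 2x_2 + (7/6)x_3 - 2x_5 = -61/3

Row-reduce the augmented matrix:
R1 ← R1 / (10/3).
R2 ← R2 − 2·R1.
R3 ← R3 + 2/3·R1.
R4 ← R4 − 2·R1.
R6 ← R6 − 1·R1.
R2 ← R2 / (23/5).
R1 ← R1 + 9/5·R2.
R3 ← R3 + 1/5·R2.
R4 ← R4 − 18/5·R2.
R5 ← R5 + 4/5·R2.
R6 ← R6 + 1/5·R2.
R3 ← R3 / (52/69).
R1 ← R1 − 13/46·R3.
R2 ← R2 + 3/46·R3.
R4 ← R4 − 10/23·R3.
R5 ← R5 + 236/115·R3.
R6 ← R6 − 52/69·R3.
R4 ← R4 / (87/52).
R1 ← R1 + 15/16·R4.
R2 ← R2 − 109/208·R4.
R3 ← R3 − 177/104·R4.
R5 ← R5 − 1751/390·R4.
R5 ← R5 / (6661/6525).
R1 ← R1 + 25/116·R5.
R2 ← R2 − 2137/1740·R5.
R3 ← R3 − 167/290·R5.
R4 ← R4 − 74/435·R5.
R6 reduces to 0 = 0, so the extra equation is consistent.
Reading off the reduced rows gives x_1 = -6, x_2 = 0, x_3 = -2, x_4 = 4, x_5 = 6.

x_1 = -6, x_2 = 0, x_3 = -2, x_4 = 4, x_5 = 6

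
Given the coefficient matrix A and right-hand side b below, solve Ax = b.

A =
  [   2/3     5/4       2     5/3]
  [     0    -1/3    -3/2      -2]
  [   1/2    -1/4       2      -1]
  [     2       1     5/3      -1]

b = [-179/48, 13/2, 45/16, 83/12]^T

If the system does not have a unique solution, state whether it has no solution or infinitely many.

x_1 = 2, x_2 = 3/4, x_3 = -1/2, x_4 = -3

Row-reduce the augmented matrix:
R1 ← R1 / (2/3).
R3 ← R3 − 1/2·R1.
R4 ← R4 − 2·R1.
R2 ← R2 / (-1/3).
R1 ← R1 − 15/8·R2.
R3 ← R3 + 19/16·R2.
R4 ← R4 + 11/4·R2.
R3 ← R3 / (187/32).
R1 ← R1 + 87/16·R3.
R2 ← R2 − 9/2·R3.
R4 ← R4 − 193/24·R3.
R4 ← R4 / (709/187).
R1 ← R1 + 788/187·R4.
R2 ← R2 − 420/187·R4.
R3 ← R3 − 156/187·R4.
Reading off the reduced rows gives x_1 = 2, x_2 = 3/4, x_3 = -1/2, x_4 = -3.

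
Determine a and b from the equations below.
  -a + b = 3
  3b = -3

a = -4, b = -1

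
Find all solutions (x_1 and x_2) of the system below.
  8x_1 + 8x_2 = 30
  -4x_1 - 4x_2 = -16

Row-reduce:
R1 ← R1 / (8).
R2 ← R2 + 4·R1.
Row 2 reduces to 0 = -1, a contradiction. The system is inconsistent.

no solution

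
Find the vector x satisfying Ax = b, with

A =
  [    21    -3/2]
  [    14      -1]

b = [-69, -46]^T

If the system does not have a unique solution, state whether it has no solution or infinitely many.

infinitely many solutions

Row-reduce:
R1 ← R1 / (21).
R2 ← R2 − 14·R1.
Rank is 1 with 2 unknowns, leaving x_2 free.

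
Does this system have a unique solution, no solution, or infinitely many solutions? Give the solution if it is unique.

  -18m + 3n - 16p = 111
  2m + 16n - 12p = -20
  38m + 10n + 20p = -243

no solution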